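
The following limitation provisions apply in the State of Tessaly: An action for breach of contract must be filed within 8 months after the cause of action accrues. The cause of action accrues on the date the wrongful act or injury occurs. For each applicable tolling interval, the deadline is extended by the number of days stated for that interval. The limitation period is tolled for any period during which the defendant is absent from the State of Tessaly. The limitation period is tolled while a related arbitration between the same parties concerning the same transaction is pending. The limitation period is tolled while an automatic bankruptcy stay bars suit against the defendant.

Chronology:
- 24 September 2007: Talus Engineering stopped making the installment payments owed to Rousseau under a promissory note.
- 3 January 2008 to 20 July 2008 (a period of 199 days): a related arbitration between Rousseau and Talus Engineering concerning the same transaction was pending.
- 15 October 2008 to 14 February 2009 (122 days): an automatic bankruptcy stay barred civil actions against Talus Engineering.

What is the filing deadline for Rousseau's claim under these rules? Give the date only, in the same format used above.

The claim accrued on 24 September 2007, when the wrongful act occurred.
Adding the 8 months base period to 24 September 2007 gives a deadline of 24 May 2008, before any tolling.
The period was tolled for 199 days by the pending related arbitration (3 January 2008 to 20 July 2008), pushing the deadline to 9 December 2008.
Because the automatic bankruptcy stay ran from 15 October 2008 to 14 February 2009, the deadline is extended by 122 days to 10 April 2009.

10 April 2009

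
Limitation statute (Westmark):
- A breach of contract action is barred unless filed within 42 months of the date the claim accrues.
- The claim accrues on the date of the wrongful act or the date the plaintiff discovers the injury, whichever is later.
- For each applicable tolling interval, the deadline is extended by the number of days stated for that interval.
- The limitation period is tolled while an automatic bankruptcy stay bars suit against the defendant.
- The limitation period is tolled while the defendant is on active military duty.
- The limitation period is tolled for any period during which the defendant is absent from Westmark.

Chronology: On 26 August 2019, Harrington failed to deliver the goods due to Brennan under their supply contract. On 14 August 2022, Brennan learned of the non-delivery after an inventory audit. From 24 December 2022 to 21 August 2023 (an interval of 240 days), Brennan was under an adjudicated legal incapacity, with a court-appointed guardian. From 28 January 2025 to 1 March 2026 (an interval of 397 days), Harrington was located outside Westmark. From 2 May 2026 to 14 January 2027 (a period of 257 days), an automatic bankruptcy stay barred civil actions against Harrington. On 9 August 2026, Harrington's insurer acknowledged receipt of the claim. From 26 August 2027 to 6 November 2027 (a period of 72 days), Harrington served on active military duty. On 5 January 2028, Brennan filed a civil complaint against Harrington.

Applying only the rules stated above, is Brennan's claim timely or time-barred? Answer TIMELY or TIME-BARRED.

TIMELY

Taking the later of the act (26 August 2019) and discovery (14 August 2022), the claim accrued on 14 August 2022.
The untolled deadline — 42 months after 14 August 2022 — is 14 February 2026.
The period was tolled for 397 days by the defendant's absence from the jurisdiction (28 January 2025 to 1 March 2026), pushing the deadline to 18 March 2027.
The automatic bankruptcy stay from 2 May 2026 to 14 January 2027 tolled the period for 257 days, extending the deadline to 30 November 2027.
The period was tolled for 72 days by the defendant's active military service (26 August 2027 to 6 November 2027), pushing the deadline to 10 February 2028.
The plaintiff's legal incapacity from 24 December 2022 to 21 August 2023 does not toll the period, because no stated rule makes the plaintiff's incapacity a tolling event.
Nothing else in the chronology tolls or restarts the period.
Brennan filed on 5 January 2028, before the 10 February 2028 deadline, so the action is timely.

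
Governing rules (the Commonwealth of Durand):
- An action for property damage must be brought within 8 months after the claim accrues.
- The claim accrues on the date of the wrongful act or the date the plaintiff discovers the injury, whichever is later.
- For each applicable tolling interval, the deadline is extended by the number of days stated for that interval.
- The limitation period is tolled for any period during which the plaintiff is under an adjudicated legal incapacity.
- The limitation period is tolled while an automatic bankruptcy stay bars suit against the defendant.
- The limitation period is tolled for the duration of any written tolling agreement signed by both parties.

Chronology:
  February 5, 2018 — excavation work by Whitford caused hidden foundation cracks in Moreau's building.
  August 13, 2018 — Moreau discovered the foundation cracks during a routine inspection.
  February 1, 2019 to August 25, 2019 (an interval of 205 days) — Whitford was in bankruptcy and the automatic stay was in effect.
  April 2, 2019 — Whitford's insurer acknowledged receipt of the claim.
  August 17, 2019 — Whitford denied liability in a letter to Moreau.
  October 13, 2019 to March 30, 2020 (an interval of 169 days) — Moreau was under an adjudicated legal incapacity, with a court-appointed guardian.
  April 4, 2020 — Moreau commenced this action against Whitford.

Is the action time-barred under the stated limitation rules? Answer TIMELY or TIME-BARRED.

TIMELY

Taking the later of the act (February 5, 2018) and discovery (August 13, 2018), the claim accrued on August 13, 2018.
Adding the 8 months base period to August 13, 2018 gives a deadline of April 13, 2019, before any tolling.
Because the automatic bankruptcy stay ran from February 1, 2019 to August 25, 2019, the deadline is extended by 205 days to November 4, 2019.
The plaintiff's legal incapacity from October 13, 2019 to March 30, 2020 tolled the period for 169 days, extending the deadline to April 21, 2020.
None of the other events listed affects the running of the period under the stated rules.
The April 4, 2020 filing precedes the April 21, 2020 deadline; the claim is timely.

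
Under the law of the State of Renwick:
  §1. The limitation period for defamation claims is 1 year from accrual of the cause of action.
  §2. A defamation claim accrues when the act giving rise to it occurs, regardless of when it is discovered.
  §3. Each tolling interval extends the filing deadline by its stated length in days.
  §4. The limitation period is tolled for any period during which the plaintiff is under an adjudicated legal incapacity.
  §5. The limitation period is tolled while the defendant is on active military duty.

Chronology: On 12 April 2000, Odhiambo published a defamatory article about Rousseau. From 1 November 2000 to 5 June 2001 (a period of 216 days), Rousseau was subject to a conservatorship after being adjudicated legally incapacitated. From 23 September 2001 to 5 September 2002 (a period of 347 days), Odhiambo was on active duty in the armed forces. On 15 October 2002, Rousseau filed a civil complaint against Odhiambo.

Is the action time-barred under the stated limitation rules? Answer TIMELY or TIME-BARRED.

The limitation period began to run on 12 April 2000.
The untolled deadline — 1 year after 12 April 2000 — is 12 April 2001.
The period was tolled for 216 days by the plaintiff's legal incapacity (1 November 2000 to 5 June 2001), pushing the deadline to 14 November 2001.
The defendant's active military service from 23 September 2001 to 5 September 2002 tolled the period for 347 days, extending the deadline to 27 October 2002.
Rousseau filed on 15 October 2002, before the 27 October 2002 deadline, so the action is timely.

TIMELY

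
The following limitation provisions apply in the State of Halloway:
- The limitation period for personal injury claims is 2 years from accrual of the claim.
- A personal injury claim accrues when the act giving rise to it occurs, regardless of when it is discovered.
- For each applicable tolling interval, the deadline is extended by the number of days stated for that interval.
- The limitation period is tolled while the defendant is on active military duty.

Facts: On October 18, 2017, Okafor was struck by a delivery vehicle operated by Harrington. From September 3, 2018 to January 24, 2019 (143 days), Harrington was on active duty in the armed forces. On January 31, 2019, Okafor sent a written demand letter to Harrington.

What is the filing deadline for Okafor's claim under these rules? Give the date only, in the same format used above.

March 9, 2020

The claim accrued on October 18, 2017, the date of the act.
Adding the 2 years base period to October 18, 2017 gives a deadline of October 18, 2019, before any tolling.
The defendant's active military service from September 3, 2018 to January 24, 2019 tolled the period for 143 days, extending the deadline to March 9, 2020.
The other events in the timeline have no effect on the limitation period under the stated rules.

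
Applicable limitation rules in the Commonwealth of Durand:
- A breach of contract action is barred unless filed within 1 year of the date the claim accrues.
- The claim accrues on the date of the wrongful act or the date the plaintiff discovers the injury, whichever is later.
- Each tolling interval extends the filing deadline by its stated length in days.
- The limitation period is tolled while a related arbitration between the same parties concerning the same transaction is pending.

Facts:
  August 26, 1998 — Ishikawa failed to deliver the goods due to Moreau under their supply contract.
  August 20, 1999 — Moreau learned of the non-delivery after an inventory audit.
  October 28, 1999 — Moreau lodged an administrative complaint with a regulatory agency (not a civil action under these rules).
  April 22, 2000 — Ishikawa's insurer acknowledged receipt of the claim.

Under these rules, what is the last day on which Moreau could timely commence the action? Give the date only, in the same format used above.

Taking the later of the act (August 26, 1998) and discovery (August 20, 1999), the claim accrued on August 20, 1999.
Adding the 1 year base period to August 20, 1999 gives a deadline of August 20, 2000, before any tolling.
The other events in the timeline have no effect on the limitation period under the stated rules.

August 20, 2000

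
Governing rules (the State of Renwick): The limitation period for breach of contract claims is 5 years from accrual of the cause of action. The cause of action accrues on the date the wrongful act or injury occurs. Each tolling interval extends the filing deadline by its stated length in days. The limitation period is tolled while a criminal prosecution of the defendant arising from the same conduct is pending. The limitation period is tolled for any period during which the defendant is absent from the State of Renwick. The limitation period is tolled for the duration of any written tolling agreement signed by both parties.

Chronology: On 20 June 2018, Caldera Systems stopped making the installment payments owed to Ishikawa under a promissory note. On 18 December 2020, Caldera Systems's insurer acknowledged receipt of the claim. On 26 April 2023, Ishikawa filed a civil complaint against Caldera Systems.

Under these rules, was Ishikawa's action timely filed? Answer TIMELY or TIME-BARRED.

TIMELY

The cause of action accrued on 20 June 2018, the date of the act.
5 years from 20 June 2018 is 20 June 2023.
The other events in the timeline have no effect on the limitation period under the stated rules.
Ishikawa filed on 26 April 2023, before the 20 June 2023 deadline, so the action is timely.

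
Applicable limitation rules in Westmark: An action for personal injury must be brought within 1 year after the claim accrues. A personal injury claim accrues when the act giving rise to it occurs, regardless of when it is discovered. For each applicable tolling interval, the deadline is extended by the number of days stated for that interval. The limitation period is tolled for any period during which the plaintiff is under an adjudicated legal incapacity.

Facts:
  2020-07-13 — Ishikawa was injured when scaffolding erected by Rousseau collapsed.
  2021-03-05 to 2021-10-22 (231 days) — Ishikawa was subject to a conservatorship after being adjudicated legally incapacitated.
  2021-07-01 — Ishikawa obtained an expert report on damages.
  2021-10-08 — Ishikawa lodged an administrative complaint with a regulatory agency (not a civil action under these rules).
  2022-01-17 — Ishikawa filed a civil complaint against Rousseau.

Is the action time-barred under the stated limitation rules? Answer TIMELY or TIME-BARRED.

TIMELY

The claim accrued on 2020-07-13, when the wrongful act occurred.
1 year from 2020-07-13 is 2021-07-13.
The period was tolled for 231 days by the plaintiff's legal incapacity (2021-03-05 to 2021-10-22), pushing the deadline to 2022-03-01.
Nothing else in the chronology tolls or restarts the period.
Filing on 2022-01-17 beat the 2022-03-01 deadline — the action is timely.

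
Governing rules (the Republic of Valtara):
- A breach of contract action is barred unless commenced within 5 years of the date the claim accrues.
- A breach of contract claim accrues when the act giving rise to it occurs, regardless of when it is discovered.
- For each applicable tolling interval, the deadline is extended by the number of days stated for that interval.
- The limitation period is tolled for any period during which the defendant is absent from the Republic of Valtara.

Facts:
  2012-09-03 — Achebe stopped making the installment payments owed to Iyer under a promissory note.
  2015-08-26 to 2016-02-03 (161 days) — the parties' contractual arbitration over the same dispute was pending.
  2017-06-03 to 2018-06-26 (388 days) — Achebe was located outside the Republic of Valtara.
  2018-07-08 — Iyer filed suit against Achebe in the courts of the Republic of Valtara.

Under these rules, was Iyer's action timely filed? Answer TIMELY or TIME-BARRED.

TIMELY

The claim accrued on 2012-09-03, the date of the act.
The untolled deadline — 5 years after 2012-09-03 — is 2017-09-03.
The period was tolled for 388 days by the defendant's absence from the jurisdiction (2017-06-03 to 2018-06-26), pushing the deadline to 2018-09-26.
The pending related arbitration from 2015-08-26 to 2016-02-03 does not toll the period, because no stated rule makes a pending arbitration a tolling event.
Filing on 2018-07-08 beat the 2018-09-26 deadline — the action is timely.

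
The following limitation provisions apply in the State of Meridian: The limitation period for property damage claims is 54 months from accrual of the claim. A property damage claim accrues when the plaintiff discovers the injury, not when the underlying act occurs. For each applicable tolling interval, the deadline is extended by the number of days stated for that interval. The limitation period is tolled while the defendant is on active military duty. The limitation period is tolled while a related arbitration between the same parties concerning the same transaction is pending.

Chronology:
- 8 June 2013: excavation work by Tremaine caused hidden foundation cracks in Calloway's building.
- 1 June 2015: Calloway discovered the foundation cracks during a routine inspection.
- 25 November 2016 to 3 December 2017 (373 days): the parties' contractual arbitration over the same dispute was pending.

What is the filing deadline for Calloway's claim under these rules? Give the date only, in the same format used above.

8 December 2020

Accrual is tied to discovery, so the period began on 1 June 2015 rather than on 8 June 2013 when the act occurred.
Adding the 54 months base period to 1 June 2015 gives a deadline of 1 December 2019, before any tolling.
The period was tolled for 373 days by the pending related arbitration (25 November 2016 to 3 December 2017), pushing the deadline to 8 December 2020.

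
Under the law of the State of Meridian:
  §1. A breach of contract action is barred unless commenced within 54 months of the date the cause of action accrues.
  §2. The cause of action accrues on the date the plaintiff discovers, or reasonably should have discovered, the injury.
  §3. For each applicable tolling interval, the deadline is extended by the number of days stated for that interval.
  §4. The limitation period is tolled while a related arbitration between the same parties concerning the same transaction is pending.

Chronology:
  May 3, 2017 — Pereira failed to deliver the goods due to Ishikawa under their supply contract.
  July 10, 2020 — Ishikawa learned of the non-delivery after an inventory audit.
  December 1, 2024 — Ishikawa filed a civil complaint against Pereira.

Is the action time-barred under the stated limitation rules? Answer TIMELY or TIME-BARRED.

Under the discovery rule, the claim accrued on July 10, 2020, when Ishikawa discovered the injury — not on the May 3, 2017 date of the underlying act.
The untolled deadline — 54 months after July 10, 2020 — is January 10, 2025.
Filing on December 1, 2024 beat the January 10, 2025 deadline — the action is timely.

TIMELY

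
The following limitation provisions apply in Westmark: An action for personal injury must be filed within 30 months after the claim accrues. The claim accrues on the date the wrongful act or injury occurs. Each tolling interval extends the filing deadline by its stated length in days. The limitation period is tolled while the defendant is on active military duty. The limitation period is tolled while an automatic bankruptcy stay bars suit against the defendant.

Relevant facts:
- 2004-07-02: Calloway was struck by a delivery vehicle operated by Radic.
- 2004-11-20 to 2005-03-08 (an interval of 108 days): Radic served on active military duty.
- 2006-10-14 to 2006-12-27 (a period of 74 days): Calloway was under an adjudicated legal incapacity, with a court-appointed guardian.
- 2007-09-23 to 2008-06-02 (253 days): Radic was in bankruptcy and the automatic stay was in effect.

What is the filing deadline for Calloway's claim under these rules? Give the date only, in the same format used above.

The claim accrued on 2004-07-02, the date of the act.
30 months from 2004-07-02 is 2007-01-02.
The period was tolled for 108 days by the defendant's active military service (2004-11-20 to 2005-03-08), pushing the deadline to 2007-04-20.
By the time the automatic bankruptcy stay began on 2007-09-23, the limitation period had already expired on 2007-04-20; that interval cannot revive it.
Although the plaintiff's incapacity ran from 2006-10-14 to 2006-12-27, the stated rules do not make that a tolling event, so it is disregarded.

2007-04-20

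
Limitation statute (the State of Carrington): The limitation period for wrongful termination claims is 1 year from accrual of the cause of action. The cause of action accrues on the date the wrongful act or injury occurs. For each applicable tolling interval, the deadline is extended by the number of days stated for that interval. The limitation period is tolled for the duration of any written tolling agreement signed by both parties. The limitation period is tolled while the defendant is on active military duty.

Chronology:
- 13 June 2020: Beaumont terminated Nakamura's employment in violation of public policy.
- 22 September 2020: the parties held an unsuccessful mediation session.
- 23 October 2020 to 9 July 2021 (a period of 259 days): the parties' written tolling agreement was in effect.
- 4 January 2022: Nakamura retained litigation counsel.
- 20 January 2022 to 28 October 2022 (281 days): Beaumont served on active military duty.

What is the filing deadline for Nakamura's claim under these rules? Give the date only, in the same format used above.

5 December 2022

The claim accrued on 13 June 2020, when the wrongful act occurred.
Adding the 1 year base period to 13 June 2020 gives a deadline of 13 June 2021, before any tolling.
Because the written tolling agreement ran from 23 October 2020 to 9 July 2021, the deadline is extended by 259 days to 27 February 2022.
The period was tolled for 281 days by the defendant's active military service (20 January 2022 to 28 October 2022), pushing the deadline to 5 December 2022.
The other events in the timeline have no effect on the limitation period under the stated rules.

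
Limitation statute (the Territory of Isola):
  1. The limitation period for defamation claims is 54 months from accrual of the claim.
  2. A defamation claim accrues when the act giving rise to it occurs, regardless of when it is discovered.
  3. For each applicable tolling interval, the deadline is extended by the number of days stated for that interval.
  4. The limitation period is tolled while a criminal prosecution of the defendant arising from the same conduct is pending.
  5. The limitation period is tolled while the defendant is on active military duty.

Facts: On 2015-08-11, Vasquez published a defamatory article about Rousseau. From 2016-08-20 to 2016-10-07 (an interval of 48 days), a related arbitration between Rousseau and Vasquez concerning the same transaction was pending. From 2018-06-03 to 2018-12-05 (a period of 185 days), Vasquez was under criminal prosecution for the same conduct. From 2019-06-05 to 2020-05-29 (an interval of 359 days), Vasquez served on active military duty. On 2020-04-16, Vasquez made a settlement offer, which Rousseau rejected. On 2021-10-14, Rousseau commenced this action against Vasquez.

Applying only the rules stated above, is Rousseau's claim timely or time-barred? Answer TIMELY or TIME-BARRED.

The limitation period began to run on 2015-08-11.
54 months from 2015-08-11 is 2020-02-11.
The period was tolled for 185 days by the pending criminal prosecution (2018-06-03 to 2018-12-05), pushing the deadline to 2020-08-14.
The defendant's active military service from 2019-06-05 to 2020-05-29 tolled the period for 359 days, extending the deadline to 2021-08-08.
No stated provision tolls the period for a pending arbitration, so the interval from 2016-08-20 to 2016-10-07 has no effect on the deadline.
The other events in the timeline have no effect on the limitation period under the stated rules.
Rousseau filed on 2021-10-14, after the 2021-08-08 deadline, so the action is time-barred.

TIME-BARRED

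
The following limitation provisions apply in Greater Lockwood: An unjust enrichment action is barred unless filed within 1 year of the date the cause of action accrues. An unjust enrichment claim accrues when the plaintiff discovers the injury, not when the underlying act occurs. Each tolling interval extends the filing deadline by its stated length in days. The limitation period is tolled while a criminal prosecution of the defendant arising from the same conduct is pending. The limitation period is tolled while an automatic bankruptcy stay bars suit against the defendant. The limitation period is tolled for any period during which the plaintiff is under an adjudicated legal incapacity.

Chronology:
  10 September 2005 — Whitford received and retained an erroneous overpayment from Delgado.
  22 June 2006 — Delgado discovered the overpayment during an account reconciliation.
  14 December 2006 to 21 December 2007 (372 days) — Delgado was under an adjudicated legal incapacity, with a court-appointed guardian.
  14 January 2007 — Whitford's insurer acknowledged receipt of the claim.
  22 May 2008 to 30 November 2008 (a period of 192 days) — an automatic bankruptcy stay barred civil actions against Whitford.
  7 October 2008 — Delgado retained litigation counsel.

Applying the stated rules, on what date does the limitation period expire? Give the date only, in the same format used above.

6 January 2009

Under the discovery rule, the claim accrued on 22 June 2006, when Delgado discovered the injury — not on the 10 September 2005 date of the underlying act.
Adding the 1 year base period to 22 June 2006 gives a deadline of 22 June 2007, before any tolling.
The plaintiff's legal incapacity from 14 December 2006 to 21 December 2007 tolled the period for 372 days, extending the deadline to 28 June 2008.
The period was tolled for 192 days by the automatic bankruptcy stay (22 May 2008 to 30 November 2008), pushing the deadline to 6 January 2009.
Nothing else in the chronology tolls or restarts the period.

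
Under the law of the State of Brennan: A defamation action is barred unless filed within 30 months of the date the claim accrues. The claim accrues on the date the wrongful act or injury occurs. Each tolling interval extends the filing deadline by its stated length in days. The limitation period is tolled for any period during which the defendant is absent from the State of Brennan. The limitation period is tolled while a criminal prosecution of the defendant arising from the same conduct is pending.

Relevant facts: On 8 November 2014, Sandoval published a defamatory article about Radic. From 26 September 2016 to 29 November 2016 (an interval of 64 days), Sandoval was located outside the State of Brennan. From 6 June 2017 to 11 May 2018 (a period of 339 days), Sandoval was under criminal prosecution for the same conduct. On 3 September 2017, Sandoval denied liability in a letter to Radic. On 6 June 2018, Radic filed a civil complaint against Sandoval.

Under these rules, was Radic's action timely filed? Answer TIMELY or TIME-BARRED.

The limitation period began to run on 8 November 2014.
The untolled deadline — 30 months after 8 November 2014 — is 8 May 2017.
Because the defendant's absence from the jurisdiction ran from 26 September 2016 to 29 November 2016, the deadline is extended by 64 days to 11 July 2017.
The period was tolled for 339 days by the pending criminal prosecution (6 June 2017 to 11 May 2018), pushing the deadline to 15 June 2018.
None of the other events listed affects the running of the period under the stated rules.
Filing on 6 June 2018 beat the 15 June 2018 deadline — the action is timely.

TIMELY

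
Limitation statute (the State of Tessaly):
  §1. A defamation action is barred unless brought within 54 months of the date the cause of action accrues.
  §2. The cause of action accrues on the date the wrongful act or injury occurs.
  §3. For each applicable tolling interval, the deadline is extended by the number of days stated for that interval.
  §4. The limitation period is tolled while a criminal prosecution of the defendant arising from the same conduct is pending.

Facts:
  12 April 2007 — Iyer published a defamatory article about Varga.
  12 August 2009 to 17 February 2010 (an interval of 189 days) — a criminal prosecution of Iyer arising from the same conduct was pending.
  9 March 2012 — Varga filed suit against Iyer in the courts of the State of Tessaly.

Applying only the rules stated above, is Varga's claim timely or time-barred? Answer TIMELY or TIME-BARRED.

TIMELY

The claim accrued on 12 April 2007, when the wrongful act occurred.
54 months from 12 April 2007 is 12 October 2011.
Because the pending criminal prosecution ran from 12 August 2009 to 17 February 2010, the deadline is extended by 189 days to 18 April 2012.
Filing on 9 March 2012 beat the 18 April 2012 deadline — the action is timely.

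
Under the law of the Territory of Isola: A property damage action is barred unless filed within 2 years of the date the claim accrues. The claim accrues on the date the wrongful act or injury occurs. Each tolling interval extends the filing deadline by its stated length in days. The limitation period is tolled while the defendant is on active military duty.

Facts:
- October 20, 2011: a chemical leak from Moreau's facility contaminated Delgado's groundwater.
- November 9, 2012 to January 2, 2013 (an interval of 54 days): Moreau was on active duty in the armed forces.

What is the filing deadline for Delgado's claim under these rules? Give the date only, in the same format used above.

December 13, 2013

The limitation period began to run on October 20, 2011.
2 years from October 20, 2011 is October 20, 2013.
The period was tolled for 54 days by the defendant's active military service (November 9, 2012 to January 2, 2013), pushing the deadline to December 13, 2013.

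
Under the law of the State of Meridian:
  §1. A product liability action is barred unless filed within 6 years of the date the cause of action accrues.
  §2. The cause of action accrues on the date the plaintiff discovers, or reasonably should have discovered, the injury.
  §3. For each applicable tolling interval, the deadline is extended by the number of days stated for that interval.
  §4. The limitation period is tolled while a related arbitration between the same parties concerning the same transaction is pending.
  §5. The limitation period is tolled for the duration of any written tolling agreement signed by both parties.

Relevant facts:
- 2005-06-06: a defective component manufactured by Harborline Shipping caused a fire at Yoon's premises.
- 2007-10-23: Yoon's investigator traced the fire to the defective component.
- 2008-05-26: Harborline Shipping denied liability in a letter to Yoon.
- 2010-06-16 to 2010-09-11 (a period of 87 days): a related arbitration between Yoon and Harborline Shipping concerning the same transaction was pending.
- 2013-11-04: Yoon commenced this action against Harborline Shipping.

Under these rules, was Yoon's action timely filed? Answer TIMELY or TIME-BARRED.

TIMELY

Accrual is tied to discovery, so the period began on 2007-10-23 rather than on 2005-06-06 when the act occurred.
Adding the 6 years base period to 2007-10-23 gives a deadline of 2013-10-23, before any tolling.
The period was tolled for 87 days by the pending related arbitration (2010-06-16 to 2010-09-11), pushing the deadline to 2014-01-18.
The other events in the timeline have no effect on the limitation period under the stated rules.
Yoon filed on 2013-11-04, before the 2014-01-18 deadline, so the action is timely.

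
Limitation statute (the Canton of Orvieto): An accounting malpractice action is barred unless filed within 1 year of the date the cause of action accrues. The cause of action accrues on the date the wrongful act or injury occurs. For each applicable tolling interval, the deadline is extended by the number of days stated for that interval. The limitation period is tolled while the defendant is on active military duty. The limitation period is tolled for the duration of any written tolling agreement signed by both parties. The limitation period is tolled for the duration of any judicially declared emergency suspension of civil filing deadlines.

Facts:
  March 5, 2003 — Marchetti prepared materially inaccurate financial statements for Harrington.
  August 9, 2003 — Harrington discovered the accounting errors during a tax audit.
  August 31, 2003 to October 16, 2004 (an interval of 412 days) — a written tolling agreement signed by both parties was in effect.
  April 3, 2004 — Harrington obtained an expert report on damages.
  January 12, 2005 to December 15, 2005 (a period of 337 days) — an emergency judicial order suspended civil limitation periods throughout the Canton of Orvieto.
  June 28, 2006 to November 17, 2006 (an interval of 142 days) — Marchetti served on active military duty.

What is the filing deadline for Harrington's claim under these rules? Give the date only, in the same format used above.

March 24, 2006

The claim accrued on March 5, 2003, when the wrongful act occurred; under the stated occurrence rule the August 9, 2003 discovery does not delay accrual.
Adding the 1 year base period to March 5, 2003 gives a deadline of March 5, 2004, before any tolling.
The period was tolled for 412 days by the written tolling agreement (August 31, 2003 to October 16, 2004), pushing the deadline to April 21, 2005.
The period was tolled for 337 days by the emergency suspension of filing deadlines (January 12, 2005 to December 15, 2005), pushing the deadline to March 24, 2006.
The defendant's active military service from June 28, 2006 to November 17, 2006 began after the period had already run on March 24, 2006, so it has no tolling effect.
None of the other events listed affects the running of the period under the stated rules.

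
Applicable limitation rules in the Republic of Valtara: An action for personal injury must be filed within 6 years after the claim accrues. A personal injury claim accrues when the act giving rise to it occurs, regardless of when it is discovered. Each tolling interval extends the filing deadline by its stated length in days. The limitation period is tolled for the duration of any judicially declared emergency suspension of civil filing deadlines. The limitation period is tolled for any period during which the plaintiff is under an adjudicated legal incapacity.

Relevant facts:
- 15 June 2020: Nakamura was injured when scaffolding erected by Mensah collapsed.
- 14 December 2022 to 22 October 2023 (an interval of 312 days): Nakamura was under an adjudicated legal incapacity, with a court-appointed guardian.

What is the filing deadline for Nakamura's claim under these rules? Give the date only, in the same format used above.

23 April 2027

The claim accrued on 15 June 2020, when the wrongful act occurred.
The untolled deadline — 6 years after 15 June 2020 — is 15 June 2026.
The plaintiff's legal incapacity from 14 December 2022 to 22 October 2023 tolled the period for 312 days, extending the deadline to 23 April 2027.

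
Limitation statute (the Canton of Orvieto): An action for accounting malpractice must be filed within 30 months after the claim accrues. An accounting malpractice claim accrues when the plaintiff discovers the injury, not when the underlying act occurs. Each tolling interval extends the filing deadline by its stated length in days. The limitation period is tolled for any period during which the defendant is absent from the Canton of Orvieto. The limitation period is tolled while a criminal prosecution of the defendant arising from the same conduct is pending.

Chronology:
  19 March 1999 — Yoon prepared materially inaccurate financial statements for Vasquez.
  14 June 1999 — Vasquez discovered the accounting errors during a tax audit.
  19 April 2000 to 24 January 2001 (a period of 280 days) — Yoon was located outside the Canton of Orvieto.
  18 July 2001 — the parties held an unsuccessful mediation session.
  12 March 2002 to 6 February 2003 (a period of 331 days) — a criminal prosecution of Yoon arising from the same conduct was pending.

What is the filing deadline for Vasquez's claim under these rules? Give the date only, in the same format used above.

The claim did not accrue until Vasquez discovered the injury on 14 June 1999; the 19 March 1999 act date does not start the clock under the stated rule.
The untolled deadline — 30 months after 14 June 1999 — is 14 December 2001.
The period was tolled for 280 days by the defendant's absence from the jurisdiction (19 April 2000 to 24 January 2001), pushing the deadline to 20 September 2002.
Because the pending criminal prosecution ran from 12 March 2002 to 6 February 2003, the deadline is extended by 331 days to 17 August 2003.
The other events in the timeline have no effect on the limitation period under the stated rules.

17 August 2003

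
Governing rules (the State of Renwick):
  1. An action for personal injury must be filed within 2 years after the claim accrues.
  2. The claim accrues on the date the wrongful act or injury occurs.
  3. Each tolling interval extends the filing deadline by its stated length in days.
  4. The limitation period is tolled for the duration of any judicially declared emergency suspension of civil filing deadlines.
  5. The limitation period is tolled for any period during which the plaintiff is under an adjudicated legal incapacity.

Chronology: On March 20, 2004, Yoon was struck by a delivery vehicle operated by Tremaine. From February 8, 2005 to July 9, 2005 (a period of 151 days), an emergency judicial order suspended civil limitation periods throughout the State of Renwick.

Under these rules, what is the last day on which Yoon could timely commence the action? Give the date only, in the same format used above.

The claim accrued on March 20, 2004, when the wrongful act occurred.
The untolled deadline — 2 years after March 20, 2004 — is March 20, 2006.
The period was tolled for 151 days by the emergency suspension of filing deadlines (February 8, 2005 to July 9, 2005), pushing the deadline to August 18, 2006.

August 18, 2006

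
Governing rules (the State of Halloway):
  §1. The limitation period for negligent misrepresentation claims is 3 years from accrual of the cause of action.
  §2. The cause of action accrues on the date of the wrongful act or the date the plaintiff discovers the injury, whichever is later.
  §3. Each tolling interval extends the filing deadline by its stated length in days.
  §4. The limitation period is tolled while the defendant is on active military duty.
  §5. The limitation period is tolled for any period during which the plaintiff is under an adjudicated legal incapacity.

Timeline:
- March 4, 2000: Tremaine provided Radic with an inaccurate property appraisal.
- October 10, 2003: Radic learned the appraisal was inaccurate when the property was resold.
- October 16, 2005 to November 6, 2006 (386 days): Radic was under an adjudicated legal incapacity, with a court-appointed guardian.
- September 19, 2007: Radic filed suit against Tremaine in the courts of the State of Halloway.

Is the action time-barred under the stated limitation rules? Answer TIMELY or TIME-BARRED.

TIMELY

The claim accrued on October 10, 2003 — the later of the March 4, 2000 act and the October 10, 2003 discovery.
The untolled deadline — 3 years after October 10, 2003 — is October 10, 2006.
The plaintiff's legal incapacity from October 16, 2005 to November 6, 2006 tolled the period for 386 days, extending the deadline to October 31, 2007.
The September 19, 2007 filing precedes the October 31, 2007 deadline; the claim is timely.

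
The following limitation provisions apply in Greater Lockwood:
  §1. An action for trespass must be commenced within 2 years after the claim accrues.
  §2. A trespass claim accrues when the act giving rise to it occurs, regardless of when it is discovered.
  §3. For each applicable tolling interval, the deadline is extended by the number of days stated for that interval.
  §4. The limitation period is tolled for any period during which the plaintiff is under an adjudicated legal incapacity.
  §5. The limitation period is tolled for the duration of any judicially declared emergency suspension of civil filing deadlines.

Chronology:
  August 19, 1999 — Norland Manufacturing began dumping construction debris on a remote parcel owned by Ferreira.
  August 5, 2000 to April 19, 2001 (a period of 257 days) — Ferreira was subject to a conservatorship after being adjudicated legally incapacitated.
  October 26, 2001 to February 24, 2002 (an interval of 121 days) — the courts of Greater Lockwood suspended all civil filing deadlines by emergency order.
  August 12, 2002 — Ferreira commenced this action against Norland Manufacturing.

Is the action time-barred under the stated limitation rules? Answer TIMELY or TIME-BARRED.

The claim accrued on August 19, 1999, when the wrongful act occurred.
The untolled deadline — 2 years after August 19, 1999 — is August 19, 2001.
Because the plaintiff's legal incapacity ran from August 5, 2000 to April 19, 2001, the deadline is extended by 257 days to May 3, 2002.
Because the emergency suspension of filing deadlines ran from October 26, 2001 to February 24, 2002, the deadline is extended by 121 days to September 1, 2002.
Filing on August 12, 2002 beat the September 1, 2002 deadline — the action is timely.

TIMELY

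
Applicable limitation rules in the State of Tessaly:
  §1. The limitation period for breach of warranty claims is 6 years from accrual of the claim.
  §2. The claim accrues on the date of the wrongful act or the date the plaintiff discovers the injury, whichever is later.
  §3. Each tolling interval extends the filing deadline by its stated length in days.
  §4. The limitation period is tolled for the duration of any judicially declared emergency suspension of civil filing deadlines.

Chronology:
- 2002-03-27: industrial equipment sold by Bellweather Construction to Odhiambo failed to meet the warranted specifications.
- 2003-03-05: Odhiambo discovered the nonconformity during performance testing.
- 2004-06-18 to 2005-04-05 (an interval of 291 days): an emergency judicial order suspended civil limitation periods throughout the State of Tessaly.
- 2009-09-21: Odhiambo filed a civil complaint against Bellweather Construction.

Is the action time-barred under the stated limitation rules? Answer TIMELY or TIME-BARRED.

Because discovery on 2003-03-05 post-dates the 2002-03-27 act, accrual under the later-of rule falls on 2003-03-05.
The untolled deadline — 6 years after 2003-03-05 — is 2009-03-05.
The emergency suspension of filing deadlines from 2004-06-18 to 2005-04-05 tolled the period for 291 days, extending the deadline to 2009-12-21.
Odhiambo filed on 2009-09-21, before the 2009-12-21 deadline, so the action is timely.

TIMELY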